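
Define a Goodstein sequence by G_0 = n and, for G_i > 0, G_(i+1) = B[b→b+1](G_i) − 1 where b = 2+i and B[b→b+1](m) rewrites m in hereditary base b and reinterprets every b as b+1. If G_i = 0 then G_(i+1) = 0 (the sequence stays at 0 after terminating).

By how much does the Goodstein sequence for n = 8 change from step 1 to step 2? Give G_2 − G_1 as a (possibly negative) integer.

[0] 8 ≡ 2^(2 + 1) (base 2). Lift 3: 81. −1: 80.
[1] 80 ≡ 2·3^3 + 2·3^2 + 2·3 + 2 (base 3). Lift 4: 554. −1: 553.

473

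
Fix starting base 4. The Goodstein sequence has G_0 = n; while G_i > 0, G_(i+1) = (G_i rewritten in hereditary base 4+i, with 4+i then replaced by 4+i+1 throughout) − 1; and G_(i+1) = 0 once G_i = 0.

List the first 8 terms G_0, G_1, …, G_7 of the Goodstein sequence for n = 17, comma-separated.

17, 25, 35, 39, 43, 47, 51, 55

i=0: 17 = 4^2 + 1 (b=4); 4→5: 5^2 + 1 = 26; 26−1 = 25
i=1: 25 = 5^2 (b=5); 5→6: 6^2 = 36; 36−1 = 35
i=2: 35 = 5·6 + 5 (b=6); 6→7: 5·7 + 5 = 40; 40−1 = 39
i=3: 39 = 5·7 + 4 (b=7); 7→8: 5·8 + 4 = 44; 44−1 = 43
i=4: 43 = 5·8 + 3 (b=8); 8→9: 5·9 + 3 = 48; 48−1 = 47
i=5: 47 = 5·9 + 2 (b=9); 9→10: 5·10 + 2 = 52; 52−1 = 51
i=6: 51 = 5·10 + 1 (b=10); 10→11: 5·11 + 1 = 56; 56−1 = 55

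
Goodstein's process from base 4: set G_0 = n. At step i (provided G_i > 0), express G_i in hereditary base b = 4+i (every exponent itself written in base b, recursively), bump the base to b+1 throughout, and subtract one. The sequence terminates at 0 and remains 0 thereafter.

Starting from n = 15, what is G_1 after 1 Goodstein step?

15 —HB4→ 3·4 + 3 —bump→ 3·5 + 3 = 18 —(−1)→ 17
17 —HB5→ 3·5 + 2 —bump→ 3·6 + 2 = 20 —(−1)→ 19

17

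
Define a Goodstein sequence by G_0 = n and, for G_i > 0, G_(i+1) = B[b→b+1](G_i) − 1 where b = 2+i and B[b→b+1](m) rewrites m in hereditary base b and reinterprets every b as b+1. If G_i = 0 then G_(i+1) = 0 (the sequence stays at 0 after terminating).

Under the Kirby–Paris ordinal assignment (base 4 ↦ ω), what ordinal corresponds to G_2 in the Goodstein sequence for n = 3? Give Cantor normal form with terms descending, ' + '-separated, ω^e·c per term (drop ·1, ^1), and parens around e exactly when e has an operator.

G_0 = 3. HB_2(3) = 2 + 1. Bump = 4. G_1 = 3.
G_1 = 3. HB_3(3) = 3. Bump = 4. G_2 = 3.
G_2 = 3. HB_4(3) = 3. Bump = 3. G_3 = 2.

3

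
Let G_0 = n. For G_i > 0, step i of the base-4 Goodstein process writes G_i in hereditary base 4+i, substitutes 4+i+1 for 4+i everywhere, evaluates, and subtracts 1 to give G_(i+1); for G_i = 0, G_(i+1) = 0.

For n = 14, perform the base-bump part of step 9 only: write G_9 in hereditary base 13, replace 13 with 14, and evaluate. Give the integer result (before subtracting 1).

[0] 14 ≡ 3·4 + 2 (base 4). Lift 5: 17. −1: 16.
[1] 16 ≡ 3·5 + 1 (base 5). Lift 6: 19. −1: 18.
[2] 18 ≡ 3·6 (base 6). Lift 7: 21. −1: 20.
[3] 20 ≡ 2·7 + 6 (base 7). Lift 8: 22. −1: 21.
[4] 21 ≡ 2·8 + 5 (base 8). Lift 9: 23. −1: 22.
[5] 22 ≡ 2·9 + 4 (base 9). Lift 10: 24. −1: 23.
[6] 23 ≡ 2·10 + 3 (base 10). Lift 11: 25. −1: 24.
[7] 24 ≡ 2·11 + 2 (base 11). Lift 12: 26. −1: 25.
[8] 25 ≡ 2·12 + 1 (base 12). Lift 13: 27. −1: 26.

28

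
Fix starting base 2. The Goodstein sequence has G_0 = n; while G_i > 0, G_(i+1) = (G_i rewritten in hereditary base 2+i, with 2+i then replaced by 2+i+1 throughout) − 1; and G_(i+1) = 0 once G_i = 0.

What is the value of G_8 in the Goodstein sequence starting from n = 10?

step 0: 10 = 2^(2 + 1) + 2; sub 3 for 2: 3^(3 + 1) + 3; = 84; G_1 = 84−1 = 83
step 1: 83 = 3^(3 + 1) + 2; sub 4 for 3: 4^(4 + 1) + 2; = 1026; G_2 = 1026−1 = 1025
step 2: 1025 = 4^(4 + 1) + 1; sub 5 for 4: 5^(5 + 1) + 1; = 15626; G_3 = 15626−1 = 15625
step 3: 15625 = 5^(5 + 1); sub 6 for 5: 6^(6 + 1); = 279936; G_4 = 279936−1 = 279935
step 4: 279935 = 5·6^6 + 5·6^5 + 5·6^4 + 5·6^3 + 5·6^2 + 5·6 + 5; sub 7 for 6: 5·7^7 + 5·7^5 + 5·7^4 + 5·7^3 + 5·7^2 + 5·7 + 5; = 4215755; G_5 = 4215755−1 = 4215754
step 5: 4215754 = 5·7^7 + 5·7^5 + 5·7^4 + 5·7^3 + 5·7^2 + 5·7 + 4; sub 8 for 7: 5·8^8 + 5·8^5 + 5·8^4 + 5·8^3 + 5·8^2 + 5·8 + 4; = 84073324; G_6 = 84073324−1 = 84073323
step 6: 84073323 = 5·8^8 + 5·8^5 + 5·8^4 + 5·8^3 + 5·8^2 + 5·8 + 3; sub 9 for 8: 5·9^9 + 5·9^5 + 5·9^4 + 5·9^3 + 5·9^2 + 5·9 + 3; = 1937434593; G_7 = 1937434593−1 = 1937434592
step 7: 1937434592 = 5·9^9 + 5·9^5 + 5·9^4 + 5·9^3 + 5·9^2 + 5·9 + 2; sub 10 for 9: 5·10^10 + 5·10^5 + 5·10^4 + 5·10^3 + 5·10^2 + 5·10 + 2; = 50000555552; G_8 = 50000555552−1 = 50000555551
step 8: 50000555551 = 5·10^10 + 5·10^5 + 5·10^4 + 5·10^3 + 5·10^2 + 5·10 + 1; sub 11 for 10: 5·11^11 + 5·11^5 + 5·11^4 + 5·11^3 + 5·11^2 + 5·11 + 1; = 1426559238831; G_9 = 1426559238831−1 = 1426559238830

50000555551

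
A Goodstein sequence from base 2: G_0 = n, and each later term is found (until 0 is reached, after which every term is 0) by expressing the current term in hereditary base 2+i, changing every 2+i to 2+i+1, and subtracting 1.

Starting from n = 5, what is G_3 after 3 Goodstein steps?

467

G_0 = 5. HB_2(5) = 2^2 + 1. Bump = 28. G_1 = 27.
G_1 = 27. HB_3(27) = 3^3. Bump = 256. G_2 = 255.
G_2 = 255. HB_4(255) = 3·4^3 + 3·4^2 + 3·4 + 3. Bump = 468. G_3 = 467.
G_3 = 467. HB_5(467) = 3·5^3 + 3·5^2 + 3·5 + 2. Bump = 776. G_4 = 775.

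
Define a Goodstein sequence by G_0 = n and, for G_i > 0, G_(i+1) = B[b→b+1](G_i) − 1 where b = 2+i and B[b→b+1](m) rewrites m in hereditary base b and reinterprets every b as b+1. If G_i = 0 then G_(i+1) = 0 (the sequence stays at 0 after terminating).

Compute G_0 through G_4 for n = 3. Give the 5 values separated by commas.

3, 3, 3, 2, 1

[0] 3 ≡ 2 + 1 (base 2). Lift 3: 4. −1: 3.
[1] 3 ≡ 3 (base 3). Lift 4: 4. −1: 3.
[2] 3 ≡ 3 (base 4). Lift 5: 3. −1: 2.
[3] 2 ≡ 2 (base 5). Lift 6: 2. −1: 1.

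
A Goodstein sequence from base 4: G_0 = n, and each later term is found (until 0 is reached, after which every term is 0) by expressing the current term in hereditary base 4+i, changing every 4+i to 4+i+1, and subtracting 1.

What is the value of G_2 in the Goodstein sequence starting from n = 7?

7

i=0: 7 = 4 + 3 (b=4); 4→5: 5 + 3 = 8; 8−1 = 7
i=1: 7 = 5 + 2 (b=5); 5→6: 6 + 2 = 8; 8−1 = 7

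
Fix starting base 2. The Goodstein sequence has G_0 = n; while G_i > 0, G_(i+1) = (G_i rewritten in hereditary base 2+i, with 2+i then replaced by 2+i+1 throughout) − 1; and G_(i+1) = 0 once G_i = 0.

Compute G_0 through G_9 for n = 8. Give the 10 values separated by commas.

8, 80, 553, 6310, 93395, 1647195, 33554571, 774841151, 20000000211, 570623341475

base 2: 8 = 2^(2 + 1); at 3: 3^(3 + 1) = 81; next = 80
base 3: 80 = 2·3^3 + 2·3^2 + 2·3 + 2; at 4: 2·4^4 + 2·4^2 + 2·4 + 2 = 554; next = 553
base 4: 553 = 2·4^4 + 2·4^2 + 2·4 + 1; at 5: 2·5^5 + 2·5^2 + 2·5 + 1 = 6311; next = 6310
base 5: 6310 = 2·5^5 + 2·5^2 + 2·5; at 6: 2·6^6 + 2·6^2 + 2·6 = 93396; next = 93395
base 6: 93395 = 2·6^6 + 2·6^2 + 6 + 5; at 7: 2·7^7 + 2·7^2 + 7 + 5 = 1647196; next = 1647195
base 7: 1647195 = 2·7^7 + 2·7^2 + 7 + 4; at 8: 2·8^8 + 2·8^2 + 8 + 4 = 33554572; next = 33554571
base 8: 33554571 = 2·8^8 + 2·8^2 + 8 + 3; at 9: 2·9^9 + 2·9^2 + 9 + 3 = 774841152; next = 774841151
base 9: 774841151 = 2·9^9 + 2·9^2 + 9 + 2; at 10: 2·10^10 + 2·10^2 + 10 + 2 = 20000000212; next = 20000000211
base 10: 20000000211 = 2·10^10 + 2·10^2 + 10 + 1; at 11: 2·11^11 + 2·11^2 + 11 + 1 = 570623341476; next = 570623341475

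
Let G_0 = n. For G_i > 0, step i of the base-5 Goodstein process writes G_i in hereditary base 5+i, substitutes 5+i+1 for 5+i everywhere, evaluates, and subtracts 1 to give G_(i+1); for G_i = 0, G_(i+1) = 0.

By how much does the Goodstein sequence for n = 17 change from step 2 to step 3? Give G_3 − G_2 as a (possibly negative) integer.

2

17 —HB5→ 3·5 + 2 —bump→ 3·6 + 2 = 20 —(−1)→ 19
19 —HB6→ 3·6 + 1 —bump→ 3·7 + 1 = 22 —(−1)→ 21
21 —HB7→ 3·7 —bump→ 3·8 = 24 —(−1)→ 23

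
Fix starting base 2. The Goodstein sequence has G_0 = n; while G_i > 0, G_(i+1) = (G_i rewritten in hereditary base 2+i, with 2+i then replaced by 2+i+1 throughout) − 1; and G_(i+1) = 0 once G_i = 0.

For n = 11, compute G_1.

[0] 11 ≡ 2^(2 + 1) + 2 + 1 (base 2). Lift 3: 85. −1: 84.
[1] 84 ≡ 3^(3 + 1) + 3 (base 3). Lift 4: 1028. −1: 1027.

84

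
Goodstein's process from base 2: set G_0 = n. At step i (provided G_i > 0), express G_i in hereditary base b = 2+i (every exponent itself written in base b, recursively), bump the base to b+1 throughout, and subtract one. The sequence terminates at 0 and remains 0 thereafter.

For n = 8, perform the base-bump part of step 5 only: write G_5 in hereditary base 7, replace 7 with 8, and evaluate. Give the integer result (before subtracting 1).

G_0 = 8. HB_2(8) = 2^(2 + 1). Bump = 81. G_1 = 80.
G_1 = 80. HB_3(80) = 2·3^3 + 2·3^2 + 2·3 + 2. Bump = 554. G_2 = 553.
G_2 = 553. HB_4(553) = 2·4^4 + 2·4^2 + 2·4 + 1. Bump = 6311. G_3 = 6310.
G_3 = 6310. HB_5(6310) = 2·5^5 + 2·5^2 + 2·5. Bump = 93396. G_4 = 93395.
G_4 = 93395. HB_6(93395) = 2·6^6 + 2·6^2 + 6 + 5. Bump = 1647196. G_5 = 1647195.
G_5 = 1647195. HB_7(1647195) = 2·7^7 + 2·7^2 + 7 + 4. Bump = 33554572. G_6 = 33554571.

33554572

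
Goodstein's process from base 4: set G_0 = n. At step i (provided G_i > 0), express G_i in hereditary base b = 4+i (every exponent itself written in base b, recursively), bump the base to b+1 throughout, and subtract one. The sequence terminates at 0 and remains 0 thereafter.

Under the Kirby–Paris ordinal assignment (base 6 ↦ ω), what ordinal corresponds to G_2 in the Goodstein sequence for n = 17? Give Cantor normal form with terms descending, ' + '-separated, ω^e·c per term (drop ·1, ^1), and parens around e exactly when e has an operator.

ω·5 + 5

G_0 = 17. HB_4(17) = 4^2 + 1. Bump = 26. G_1 = 25.
G_1 = 25. HB_5(25) = 5^2. Bump = 36. G_2 = 35.
G_2 = 35. HB_6(35) = 5·6 + 5. Bump = 40. G_3 = 39.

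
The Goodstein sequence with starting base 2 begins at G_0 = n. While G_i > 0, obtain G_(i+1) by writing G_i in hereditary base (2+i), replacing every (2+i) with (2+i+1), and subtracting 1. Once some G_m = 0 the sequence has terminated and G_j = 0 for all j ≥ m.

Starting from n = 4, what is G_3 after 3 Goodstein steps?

60

(0) 4|_2 = 2^2 ↦ 3^3|_3 = 27 ⇒ 26
(1) 26|_3 = 2·3^2 + 2·3 + 2 ↦ 2·4^2 + 2·4 + 2|_4 = 42 ⇒ 41
(2) 41|_4 = 2·4^2 + 2·4 + 1 ↦ 2·5^2 + 2·5 + 1|_5 = 61 ⇒ 60
(3) 60|_5 = 2·5^2 + 2·5 ↦ 2·6^2 + 2·6|_6 = 84 ⇒ 83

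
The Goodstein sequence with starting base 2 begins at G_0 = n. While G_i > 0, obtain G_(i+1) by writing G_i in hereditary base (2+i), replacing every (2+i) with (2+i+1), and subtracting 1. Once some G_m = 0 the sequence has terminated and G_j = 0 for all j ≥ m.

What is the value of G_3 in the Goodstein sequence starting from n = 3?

2

i=0: 3 = 2 + 1 (b=2); 2→3: 3 + 1 = 4; 4−1 = 3
i=1: 3 = 3 (b=3); 3→4: 4 = 4; 4−1 = 3
i=2: 3 = 3 (b=4); 4→5: 3 = 3; 3−1 = 2
i=3: 2 = 2 (b=5); 5→6: 2 = 2; 2−1 = 1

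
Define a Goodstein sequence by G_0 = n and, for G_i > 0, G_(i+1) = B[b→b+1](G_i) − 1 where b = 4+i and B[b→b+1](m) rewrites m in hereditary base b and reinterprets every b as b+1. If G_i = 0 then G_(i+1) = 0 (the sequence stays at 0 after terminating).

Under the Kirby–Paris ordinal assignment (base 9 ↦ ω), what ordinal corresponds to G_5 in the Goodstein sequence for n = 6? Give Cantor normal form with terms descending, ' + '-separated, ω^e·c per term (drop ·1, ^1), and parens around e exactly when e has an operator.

[0] 6 ≡ 4 + 2 (base 4). Lift 5: 7. −1: 6.
[1] 6 ≡ 5 + 1 (base 5). Lift 6: 7. −1: 6.
[2] 6 ≡ 6 (base 6). Lift 7: 7. −1: 6.
[3] 6 ≡ 6 (base 7). Lift 8: 6. −1: 5.
[4] 5 ≡ 5 (base 8). Lift 9: 5. −1: 4.
[5] 4 ≡ 4 (base 9). Lift 10: 4. −1: 3.

4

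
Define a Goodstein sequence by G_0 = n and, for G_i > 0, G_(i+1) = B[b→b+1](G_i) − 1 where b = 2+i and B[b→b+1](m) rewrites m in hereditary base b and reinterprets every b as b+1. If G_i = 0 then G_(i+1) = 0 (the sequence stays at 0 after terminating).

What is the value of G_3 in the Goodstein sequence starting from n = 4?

(0) 4|_2 = 2^2 ↦ 3^3|_3 = 27 ⇒ 26
(1) 26|_3 = 2·3^2 + 2·3 + 2 ↦ 2·4^2 + 2·4 + 2|_4 = 42 ⇒ 41
(2) 41|_4 = 2·4^2 + 2·4 + 1 ↦ 2·5^2 + 2·5 + 1|_5 = 61 ⇒ 60
(3) 60|_5 = 2·5^2 + 2·5 ↦ 2·6^2 + 2·6|_6 = 84 ⇒ 83

60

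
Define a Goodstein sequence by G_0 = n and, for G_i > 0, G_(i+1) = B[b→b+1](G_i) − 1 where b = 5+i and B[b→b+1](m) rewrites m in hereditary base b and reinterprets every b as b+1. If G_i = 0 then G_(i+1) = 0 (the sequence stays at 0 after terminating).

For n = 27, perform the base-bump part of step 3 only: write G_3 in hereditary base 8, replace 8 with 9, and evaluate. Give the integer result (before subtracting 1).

base 5: 27 = 5^2 + 2; at 6: 6^2 + 2 = 38; next = 37
base 6: 37 = 6^2 + 1; at 7: 7^2 + 1 = 50; next = 49
base 7: 49 = 7^2; at 8: 8^2 = 64; next = 63
base 8: 63 = 7·8 + 7; at 9: 7·9 + 7 = 70; next = 69

70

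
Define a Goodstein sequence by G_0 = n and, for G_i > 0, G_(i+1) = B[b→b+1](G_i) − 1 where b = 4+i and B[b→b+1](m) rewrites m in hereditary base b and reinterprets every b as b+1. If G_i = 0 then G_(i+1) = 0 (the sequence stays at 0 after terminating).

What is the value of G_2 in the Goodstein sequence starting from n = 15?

base 4: 15 = 3·4 + 3; at 5: 3·5 + 3 = 18; next = 17
base 5: 17 = 3·5 + 2; at 6: 3·6 + 2 = 20; next = 19

19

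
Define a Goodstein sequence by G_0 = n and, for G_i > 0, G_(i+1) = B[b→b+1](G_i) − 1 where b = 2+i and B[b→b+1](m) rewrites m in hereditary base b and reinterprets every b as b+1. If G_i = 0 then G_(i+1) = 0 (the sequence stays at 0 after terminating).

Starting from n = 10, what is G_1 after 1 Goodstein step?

83

G_0=10  [base 2] 2^(2 + 1) + 2  →[2↦3]→  3^(3 + 1) + 3 = 84  −1 ⇒ G_1=83
G_1=83  [base 3] 3^(3 + 1) + 2  →[3↦4]→  4^(4 + 1) + 2 = 1026  −1 ⇒ G_2=1025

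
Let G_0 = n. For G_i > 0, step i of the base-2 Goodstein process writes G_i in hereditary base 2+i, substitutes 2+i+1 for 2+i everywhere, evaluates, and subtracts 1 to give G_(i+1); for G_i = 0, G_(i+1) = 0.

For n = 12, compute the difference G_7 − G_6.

3352566707

i=0: 12 = 2^(2 + 1) + 2^2 (b=2); 2→3: 3^(3 + 1) + 3^3 = 108; 108−1 = 107
i=1: 107 = 3^(3 + 1) + 2·3^2 + 2·3 + 2 (b=3); 3→4: 4^(4 + 1) + 2·4^2 + 2·4 + 2 = 1066; 1066−1 = 1065
i=2: 1065 = 4^(4 + 1) + 2·4^2 + 2·4 + 1 (b=4); 4→5: 5^(5 + 1) + 2·5^2 + 2·5 + 1 = 15686; 15686−1 = 15685
i=3: 15685 = 5^(5 + 1) + 2·5^2 + 2·5 (b=5); 5→6: 6^(6 + 1) + 2·6^2 + 2·6 = 280020; 280020−1 = 280019
i=4: 280019 = 6^(6 + 1) + 2·6^2 + 6 + 5 (b=6); 6→7: 7^(7 + 1) + 2·7^2 + 7 + 5 = 5764911; 5764911−1 = 5764910
i=5: 5764910 = 7^(7 + 1) + 2·7^2 + 7 + 4 (b=7); 7→8: 8^(8 + 1) + 2·8^2 + 8 + 4 = 134217868; 134217868−1 = 134217867
i=6: 134217867 = 8^(8 + 1) + 2·8^2 + 8 + 3 (b=8); 8→9: 9^(9 + 1) + 2·9^2 + 9 + 3 = 3486784575; 3486784575−1 = 3486784574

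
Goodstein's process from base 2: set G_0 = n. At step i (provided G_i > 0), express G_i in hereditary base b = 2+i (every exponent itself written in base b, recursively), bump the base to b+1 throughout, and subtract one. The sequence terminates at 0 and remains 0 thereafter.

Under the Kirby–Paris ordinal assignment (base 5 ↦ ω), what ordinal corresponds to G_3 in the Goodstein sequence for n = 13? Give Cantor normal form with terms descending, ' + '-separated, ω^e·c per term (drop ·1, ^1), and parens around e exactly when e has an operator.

ω^(ω + 1) + ω^3·3 + ω^2·3 + ω·3 + 2

G_0 = 13. HB_2(13) = 2^(2 + 1) + 2^2 + 1. Bump = 109. G_1 = 108.
G_1 = 108. HB_3(108) = 3^(3 + 1) + 3^3. Bump = 1280. G_2 = 1279.
G_2 = 1279. HB_4(1279) = 4^(4 + 1) + 3·4^3 + 3·4^2 + 3·4 + 3. Bump = 16093. G_3 = 16092.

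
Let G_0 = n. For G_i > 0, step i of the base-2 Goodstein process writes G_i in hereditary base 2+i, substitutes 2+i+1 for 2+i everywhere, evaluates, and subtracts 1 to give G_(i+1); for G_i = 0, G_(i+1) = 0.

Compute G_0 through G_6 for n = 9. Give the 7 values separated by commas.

i=0: 9 = 2^(2 + 1) + 1 (b=2); 2→3: 3^(3 + 1) + 1 = 82; 82−1 = 81
i=1: 81 = 3^(3 + 1) (b=3); 3→4: 4^(4 + 1) = 1024; 1024−1 = 1023
i=2: 1023 = 3·4^4 + 3·4^3 + 3·4^2 + 3·4 + 3 (b=4); 4→5: 3·5^5 + 3·5^3 + 3·5^2 + 3·5 + 3 = 9843; 9843−1 = 9842
i=3: 9842 = 3·5^5 + 3·5^3 + 3·5^2 + 3·5 + 2 (b=5); 5→6: 3·6^6 + 3·6^3 + 3·6^2 + 3·6 + 2 = 140744; 140744−1 = 140743
i=4: 140743 = 3·6^6 + 3·6^3 + 3·6^2 + 3·6 + 1 (b=6); 6→7: 3·7^7 + 3·7^3 + 3·7^2 + 3·7 + 1 = 2471827; 2471827−1 = 2471826
i=5: 2471826 = 3·7^7 + 3·7^3 + 3·7^2 + 3·7 (b=7); 7→8: 3·8^8 + 3·8^3 + 3·8^2 + 3·8 = 50333400; 50333400−1 = 50333399

9, 81, 1023, 9842, 140743, 2471826, 50333399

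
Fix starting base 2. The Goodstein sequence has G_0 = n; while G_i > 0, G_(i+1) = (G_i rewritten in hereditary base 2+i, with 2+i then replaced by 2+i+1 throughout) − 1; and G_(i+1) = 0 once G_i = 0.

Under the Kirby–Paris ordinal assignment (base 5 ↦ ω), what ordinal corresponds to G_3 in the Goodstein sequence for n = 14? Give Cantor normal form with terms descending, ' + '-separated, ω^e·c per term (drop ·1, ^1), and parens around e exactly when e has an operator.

step 0: 14 = 2^(2 + 1) + 2^2 + 2; sub 3 for 2: 3^(3 + 1) + 3^3 + 3; = 111; G_1 = 111−1 = 110
step 1: 110 = 3^(3 + 1) + 3^3 + 2; sub 4 for 3: 4^(4 + 1) + 4^4 + 2; = 1282; G_2 = 1282−1 = 1281
step 2: 1281 = 4^(4 + 1) + 4^4 + 1; sub 5 for 4: 5^(5 + 1) + 5^5 + 1; = 18751; G_3 = 18751−1 = 18750
step 3: 18750 = 5^(5 + 1) + 5^5; sub 6 for 5: 6^(6 + 1) + 6^6; = 326592; G_4 = 326592−1 = 326591

ω^(ω + 1) + ω^ω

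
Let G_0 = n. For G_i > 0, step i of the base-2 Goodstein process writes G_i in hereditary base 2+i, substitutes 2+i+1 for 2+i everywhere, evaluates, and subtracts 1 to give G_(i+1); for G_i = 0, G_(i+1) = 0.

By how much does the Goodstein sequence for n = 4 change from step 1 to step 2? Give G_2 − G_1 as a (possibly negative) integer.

G_0=4  [base 2] 2^2  →[2↦3]→  3^3 = 27  −1 ⇒ G_1=26
G_1=26  [base 3] 2·3^2 + 2·3 + 2  →[3↦4]→  2·4^2 + 2·4 + 2 = 42  −1 ⇒ G_2=41

15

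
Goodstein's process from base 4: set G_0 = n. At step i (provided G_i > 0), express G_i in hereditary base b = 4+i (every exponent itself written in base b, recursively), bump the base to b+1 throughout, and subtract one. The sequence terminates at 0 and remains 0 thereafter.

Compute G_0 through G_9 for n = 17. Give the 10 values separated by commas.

i=0: 17 = 4^2 + 1 (b=4); 4→5: 5^2 + 1 = 26; 26−1 = 25
i=1: 25 = 5^2 (b=5); 5→6: 6^2 = 36; 36−1 = 35
i=2: 35 = 5·6 + 5 (b=6); 6→7: 5·7 + 5 = 40; 40−1 = 39
i=3: 39 = 5·7 + 4 (b=7); 7→8: 5·8 + 4 = 44; 44−1 = 43
i=4: 43 = 5·8 + 3 (b=8); 8→9: 5·9 + 3 = 48; 48−1 = 47
i=5: 47 = 5·9 + 2 (b=9); 9→10: 5·10 + 2 = 52; 52−1 = 51
i=6: 51 = 5·10 + 1 (b=10); 10→11: 5·11 + 1 = 56; 56−1 = 55
i=7: 55 = 5·11 (b=11); 11→12: 5·12 = 60; 60−1 = 59
i=8: 59 = 4·12 + 11 (b=12); 12→13: 4·13 + 11 = 63; 63−1 = 62

17, 25, 35, 39, 43, 47, 51, 55, 59, 62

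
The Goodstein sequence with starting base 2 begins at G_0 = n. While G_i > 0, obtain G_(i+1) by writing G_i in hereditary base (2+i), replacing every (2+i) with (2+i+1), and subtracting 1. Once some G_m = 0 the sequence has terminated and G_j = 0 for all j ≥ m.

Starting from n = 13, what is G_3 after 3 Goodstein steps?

step 0: 13 = 2^(2 + 1) + 2^2 + 1; sub 3 for 2: 3^(3 + 1) + 3^3 + 1; = 109; G_1 = 109−1 = 108
step 1: 108 = 3^(3 + 1) + 3^3; sub 4 for 3: 4^(4 + 1) + 4^4; = 1280; G_2 = 1280−1 = 1279
step 2: 1279 = 4^(4 + 1) + 3·4^3 + 3·4^2 + 3·4 + 3; sub 5 for 4: 5^(5 + 1) + 3·5^3 + 3·5^2 + 3·5 + 3; = 16093; G_3 = 16093−1 = 16092
step 3: 16092 = 5^(5 + 1) + 3·5^3 + 3·5^2 + 3·5 + 2; sub 6 for 5: 6^(6 + 1) + 3·6^3 + 3·6^2 + 3·6 + 2; = 280712; G_4 = 280712−1 = 280711

16092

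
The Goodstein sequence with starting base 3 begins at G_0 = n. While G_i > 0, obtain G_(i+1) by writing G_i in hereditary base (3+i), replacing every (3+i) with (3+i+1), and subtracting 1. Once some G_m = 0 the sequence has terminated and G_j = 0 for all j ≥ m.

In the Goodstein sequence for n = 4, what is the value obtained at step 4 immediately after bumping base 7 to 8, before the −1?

2

G_0 = 4. HB_3(4) = 3 + 1. Bump = 5. G_1 = 4.
G_1 = 4. HB_4(4) = 4. Bump = 5. G_2 = 4.
G_2 = 4. HB_5(4) = 4. Bump = 4. G_3 = 3.
G_3 = 3. HB_6(3) = 3. Bump = 3. G_4 = 2.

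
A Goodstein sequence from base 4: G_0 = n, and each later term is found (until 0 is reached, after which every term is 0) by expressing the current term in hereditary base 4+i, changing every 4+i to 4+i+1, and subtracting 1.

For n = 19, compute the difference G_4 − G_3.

19 —HB4→ 4^2 + 3 —bump→ 5^2 + 3 = 28 —(−1)→ 27
27 —HB5→ 5^2 + 2 —bump→ 6^2 + 2 = 38 —(−1)→ 37
37 —HB6→ 6^2 + 1 —bump→ 7^2 + 1 = 50 —(−1)→ 49
49 —HB7→ 7^2 —bump→ 8^2 = 64 —(−1)→ 63

14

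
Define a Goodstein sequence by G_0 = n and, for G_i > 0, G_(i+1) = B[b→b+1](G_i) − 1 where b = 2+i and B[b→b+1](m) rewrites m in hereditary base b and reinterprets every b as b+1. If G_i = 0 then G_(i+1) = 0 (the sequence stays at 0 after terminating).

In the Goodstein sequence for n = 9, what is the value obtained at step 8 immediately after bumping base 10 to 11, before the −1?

855935016216

(0) 9|_2 = 2^(2 + 1) + 1 ↦ 3^(3 + 1) + 1|_3 = 82 ⇒ 81
(1) 81|_3 = 3^(3 + 1) ↦ 4^(4 + 1)|_4 = 1024 ⇒ 1023
(2) 1023|_4 = 3·4^4 + 3·4^3 + 3·4^2 + 3·4 + 3 ↦ 3·5^5 + 3·5^3 + 3·5^2 + 3·5 + 3|_5 = 9843 ⇒ 9842
(3) 9842|_5 = 3·5^5 + 3·5^3 + 3·5^2 + 3·5 + 2 ↦ 3·6^6 + 3·6^3 + 3·6^2 + 3·6 + 2|_6 = 140744 ⇒ 140743
(4) 140743|_6 = 3·6^6 + 3·6^3 + 3·6^2 + 3·6 + 1 ↦ 3·7^7 + 3·7^3 + 3·7^2 + 3·7 + 1|_7 = 2471827 ⇒ 2471826
(5) 2471826|_7 = 3·7^7 + 3·7^3 + 3·7^2 + 3·7 ↦ 3·8^8 + 3·8^3 + 3·8^2 + 3·8|_8 = 50333400 ⇒ 50333399
(6) 50333399|_8 = 3·8^8 + 3·8^3 + 3·8^2 + 2·8 + 7 ↦ 3·9^9 + 3·9^3 + 3·9^2 + 2·9 + 7|_9 = 1162263922 ⇒ 1162263921
(7) 1162263921|_9 = 3·9^9 + 3·9^3 + 3·9^2 + 2·9 + 6 ↦ 3·10^10 + 3·10^3 + 3·10^2 + 2·10 + 6|_10 = 30000003326 ⇒ 30000003325
(8) 30000003325|_10 = 3·10^10 + 3·10^3 + 3·10^2 + 2·10 + 5 ↦ 3·11^11 + 3·11^3 + 3·11^2 + 2·11 + 5|_11 = 855935016216 ⇒ 855935016215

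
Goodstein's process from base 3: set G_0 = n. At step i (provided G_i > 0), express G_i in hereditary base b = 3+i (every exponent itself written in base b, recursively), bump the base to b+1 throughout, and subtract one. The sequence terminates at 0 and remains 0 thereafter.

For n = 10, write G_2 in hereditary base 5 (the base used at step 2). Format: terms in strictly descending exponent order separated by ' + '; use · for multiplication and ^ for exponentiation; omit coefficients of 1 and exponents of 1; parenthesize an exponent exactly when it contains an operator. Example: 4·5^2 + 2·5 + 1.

G_0 = 10. HB_3(10) = 3^2 + 1. Bump = 17. G_1 = 16.
G_1 = 16. HB_4(16) = 4^2. Bump = 25. G_2 = 24.
G_2 = 24. HB_5(24) = 4·5 + 4. Bump = 28. G_3 = 27.

4·5 + 4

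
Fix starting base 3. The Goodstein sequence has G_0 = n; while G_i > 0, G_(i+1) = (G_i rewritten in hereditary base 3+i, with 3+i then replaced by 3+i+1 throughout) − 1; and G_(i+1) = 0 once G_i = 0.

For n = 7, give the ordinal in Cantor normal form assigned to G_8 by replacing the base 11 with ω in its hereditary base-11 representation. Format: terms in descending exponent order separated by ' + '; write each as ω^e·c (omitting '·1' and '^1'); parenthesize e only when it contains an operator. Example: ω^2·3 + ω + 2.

8

base 3: 7 = 2·3 + 1; at 4: 2·4 + 1 = 9; next = 8
base 4: 8 = 2·4; at 5: 2·5 = 10; next = 9
base 5: 9 = 5 + 4; at 6: 6 + 4 = 10; next = 9
base 6: 9 = 6 + 3; at 7: 7 + 3 = 10; next = 9
base 7: 9 = 7 + 2; at 8: 8 + 2 = 10; next = 9
base 8: 9 = 8 + 1; at 9: 9 + 1 = 10; next = 9
base 9: 9 = 9; at 10: 10 = 10; next = 9
base 10: 9 = 9; at 11: 9 = 9; next = 8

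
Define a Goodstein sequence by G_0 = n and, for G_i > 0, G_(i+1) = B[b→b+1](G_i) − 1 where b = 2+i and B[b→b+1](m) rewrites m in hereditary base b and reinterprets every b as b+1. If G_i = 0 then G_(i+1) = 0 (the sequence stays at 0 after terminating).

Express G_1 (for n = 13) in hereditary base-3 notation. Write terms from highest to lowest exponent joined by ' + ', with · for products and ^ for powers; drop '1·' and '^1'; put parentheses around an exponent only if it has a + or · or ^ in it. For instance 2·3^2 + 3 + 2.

(0) 13|_2 = 2^(2 + 1) + 2^2 + 1 ↦ 3^(3 + 1) + 3^3 + 1|_3 = 109 ⇒ 108
(1) 108|_3 = 3^(3 + 1) + 3^3 ↦ 4^(4 + 1) + 4^4|_4 = 1280 ⇒ 1279

3^(3 + 1) + 3^3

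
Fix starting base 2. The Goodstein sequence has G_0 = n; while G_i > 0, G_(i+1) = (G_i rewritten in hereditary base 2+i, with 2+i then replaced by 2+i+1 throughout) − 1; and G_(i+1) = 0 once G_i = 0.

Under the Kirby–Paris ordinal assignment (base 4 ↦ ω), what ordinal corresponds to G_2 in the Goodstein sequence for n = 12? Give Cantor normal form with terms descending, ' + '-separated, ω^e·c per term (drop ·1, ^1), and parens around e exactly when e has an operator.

ω^(ω + 1) + ω^2·2 + ω·2 + 1

base 2: 12 = 2^(2 + 1) + 2^2; at 3: 3^(3 + 1) + 3^3 = 108; next = 107
base 3: 107 = 3^(3 + 1) + 2·3^2 + 2·3 + 2; at 4: 4^(4 + 1) + 2·4^2 + 2·4 + 2 = 1066; next = 1065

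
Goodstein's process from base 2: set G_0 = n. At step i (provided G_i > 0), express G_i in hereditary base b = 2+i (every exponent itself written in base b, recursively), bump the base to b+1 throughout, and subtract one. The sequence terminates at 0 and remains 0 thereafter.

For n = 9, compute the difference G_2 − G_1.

i=0: 9 = 2^(2 + 1) + 1 (b=2); 2→3: 3^(3 + 1) + 1 = 82; 82−1 = 81
i=1: 81 = 3^(3 + 1) (b=3); 3→4: 4^(4 + 1) = 1024; 1024−1 = 1023

942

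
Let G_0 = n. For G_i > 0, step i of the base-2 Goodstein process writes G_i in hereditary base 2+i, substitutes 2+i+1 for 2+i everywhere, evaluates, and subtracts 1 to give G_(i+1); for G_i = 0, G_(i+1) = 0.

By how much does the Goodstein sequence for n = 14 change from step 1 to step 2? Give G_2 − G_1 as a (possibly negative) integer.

G_0 = 14. HB_2(14) = 2^(2 + 1) + 2^2 + 2. Bump = 111. G_1 = 110.
G_1 = 110. HB_3(110) = 3^(3 + 1) + 3^3 + 2. Bump = 1282. G_2 = 1281.

1171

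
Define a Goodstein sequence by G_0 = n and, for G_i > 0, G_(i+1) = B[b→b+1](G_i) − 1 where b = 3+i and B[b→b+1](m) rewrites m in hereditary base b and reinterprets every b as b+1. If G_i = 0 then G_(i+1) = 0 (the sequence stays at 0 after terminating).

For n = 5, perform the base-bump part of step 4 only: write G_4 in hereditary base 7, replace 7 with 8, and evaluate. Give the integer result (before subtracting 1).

(0) 5|_3 = 3 + 2 ↦ 4 + 2|_4 = 6 ⇒ 5
(1) 5|_4 = 4 + 1 ↦ 5 + 1|_5 = 6 ⇒ 5
(2) 5|_5 = 5 ↦ 6|_6 = 6 ⇒ 5
(3) 5|_6 = 5 ↦ 5|_7 = 5 ⇒ 4
(4) 4|_7 = 4 ↦ 4|_8 = 4 ⇒ 3

4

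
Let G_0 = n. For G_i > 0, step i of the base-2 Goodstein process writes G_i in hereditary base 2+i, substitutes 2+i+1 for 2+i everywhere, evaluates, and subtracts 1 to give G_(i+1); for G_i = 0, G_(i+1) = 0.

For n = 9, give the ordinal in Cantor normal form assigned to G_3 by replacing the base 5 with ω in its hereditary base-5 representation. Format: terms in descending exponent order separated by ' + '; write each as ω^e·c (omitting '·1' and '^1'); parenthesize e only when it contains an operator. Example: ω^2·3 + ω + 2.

i=0: 9 = 2^(2 + 1) + 1 (b=2); 2→3: 3^(3 + 1) + 1 = 82; 82−1 = 81
i=1: 81 = 3^(3 + 1) (b=3); 3→4: 4^(4 + 1) = 1024; 1024−1 = 1023
i=2: 1023 = 3·4^4 + 3·4^3 + 3·4^2 + 3·4 + 3 (b=4); 4→5: 3·5^5 + 3·5^3 + 3·5^2 + 3·5 + 3 = 9843; 9843−1 = 9842
i=3: 9842 = 3·5^5 + 3·5^3 + 3·5^2 + 3·5 + 2 (b=5); 5→6: 3·6^6 + 3·6^3 + 3·6^2 + 3·6 + 2 = 140744; 140744−1 = 140743

ω^ω·3 + ω^3·3 + ω^2·3 + ω·3 + 2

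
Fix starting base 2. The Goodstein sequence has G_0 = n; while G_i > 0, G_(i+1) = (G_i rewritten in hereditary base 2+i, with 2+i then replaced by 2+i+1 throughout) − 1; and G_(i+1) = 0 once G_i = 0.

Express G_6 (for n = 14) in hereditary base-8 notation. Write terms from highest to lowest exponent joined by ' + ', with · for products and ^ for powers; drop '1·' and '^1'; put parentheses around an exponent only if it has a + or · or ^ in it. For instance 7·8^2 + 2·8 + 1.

8^(8 + 1) + 5·8^5 + 5·8^4 + 5·8^3 + 5·8^2 + 5·8 + 3

base 2: 14 = 2^(2 + 1) + 2^2 + 2; at 3: 3^(3 + 1) + 3^3 + 3 = 111; next = 110
base 3: 110 = 3^(3 + 1) + 3^3 + 2; at 4: 4^(4 + 1) + 4^4 + 2 = 1282; next = 1281
base 4: 1281 = 4^(4 + 1) + 4^4 + 1; at 5: 5^(5 + 1) + 5^5 + 1 = 18751; next = 18750
base 5: 18750 = 5^(5 + 1) + 5^5; at 6: 6^(6 + 1) + 6^6 = 326592; next = 326591
base 6: 326591 = 6^(6 + 1) + 5·6^5 + 5·6^4 + 5·6^3 + 5·6^2 + 5·6 + 5; at 7: 7^(7 + 1) + 5·7^5 + 5·7^4 + 5·7^3 + 5·7^2 + 5·7 + 5 = 5862841; next = 5862840
base 7: 5862840 = 7^(7 + 1) + 5·7^5 + 5·7^4 + 5·7^3 + 5·7^2 + 5·7 + 4; at 8: 8^(8 + 1) + 5·8^5 + 5·8^4 + 5·8^3 + 5·8^2 + 5·8 + 4 = 134404972; next = 134404971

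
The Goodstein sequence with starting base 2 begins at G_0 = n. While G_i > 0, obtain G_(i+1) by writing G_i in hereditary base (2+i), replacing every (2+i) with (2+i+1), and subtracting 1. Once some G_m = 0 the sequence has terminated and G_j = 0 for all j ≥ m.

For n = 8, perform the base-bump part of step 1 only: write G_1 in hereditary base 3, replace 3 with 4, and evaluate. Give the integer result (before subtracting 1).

[0] 8 ≡ 2^(2 + 1) (base 2). Lift 3: 81. −1: 80.
[1] 80 ≡ 2·3^3 + 2·3^2 + 2·3 + 2 (base 3). Lift 4: 554. −1: 553.

554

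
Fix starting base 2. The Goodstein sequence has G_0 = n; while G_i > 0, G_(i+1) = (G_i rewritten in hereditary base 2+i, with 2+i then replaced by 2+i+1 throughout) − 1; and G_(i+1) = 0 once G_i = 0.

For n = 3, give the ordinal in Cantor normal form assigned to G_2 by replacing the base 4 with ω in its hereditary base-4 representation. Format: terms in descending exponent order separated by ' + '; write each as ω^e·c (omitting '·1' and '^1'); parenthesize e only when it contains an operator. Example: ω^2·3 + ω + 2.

G_0 = 3. HB_2(3) = 2 + 1. Bump = 4. G_1 = 3.
G_1 = 3. HB_3(3) = 3. Bump = 4. G_2 = 3.
G_2 = 3. HB_4(3) = 3. Bump = 3. G_3 = 2.

3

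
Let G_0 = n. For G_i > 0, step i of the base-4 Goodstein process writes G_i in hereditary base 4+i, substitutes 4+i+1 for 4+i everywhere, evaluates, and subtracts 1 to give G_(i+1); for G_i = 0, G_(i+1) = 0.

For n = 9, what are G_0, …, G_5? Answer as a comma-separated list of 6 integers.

9, 10, 11, 11, 11, 11

i=0: 9 = 2·4 + 1 (b=4); 4→5: 2·5 + 1 = 11; 11−1 = 10
i=1: 10 = 2·5 (b=5); 5→6: 2·6 = 12; 12−1 = 11
i=2: 11 = 6 + 5 (b=6); 6→7: 7 + 5 = 12; 12−1 = 11
i=3: 11 = 7 + 4 (b=7); 7→8: 8 + 4 = 12; 12−1 = 11
i=4: 11 = 8 + 3 (b=8); 8→9: 9 + 3 = 12; 12−1 = 11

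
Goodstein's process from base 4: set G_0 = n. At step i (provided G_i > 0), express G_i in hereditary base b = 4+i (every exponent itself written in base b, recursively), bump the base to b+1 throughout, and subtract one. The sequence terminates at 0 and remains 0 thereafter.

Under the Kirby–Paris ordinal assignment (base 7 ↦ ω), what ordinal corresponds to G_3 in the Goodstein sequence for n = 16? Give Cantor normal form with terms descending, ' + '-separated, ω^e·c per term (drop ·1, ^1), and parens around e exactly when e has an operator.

step 0: 16 = 4^2; sub 5 for 4: 5^2; = 25; G_1 = 25−1 = 24
step 1: 24 = 4·5 + 4; sub 6 for 5: 4·6 + 4; = 28; G_2 = 28−1 = 27
step 2: 27 = 4·6 + 3; sub 7 for 6: 4·7 + 3; = 31; G_3 = 31−1 = 30
step 3: 30 = 4·7 + 2; sub 8 for 7: 4·8 + 2; = 34; G_4 = 34−1 = 33

ω·4 + 2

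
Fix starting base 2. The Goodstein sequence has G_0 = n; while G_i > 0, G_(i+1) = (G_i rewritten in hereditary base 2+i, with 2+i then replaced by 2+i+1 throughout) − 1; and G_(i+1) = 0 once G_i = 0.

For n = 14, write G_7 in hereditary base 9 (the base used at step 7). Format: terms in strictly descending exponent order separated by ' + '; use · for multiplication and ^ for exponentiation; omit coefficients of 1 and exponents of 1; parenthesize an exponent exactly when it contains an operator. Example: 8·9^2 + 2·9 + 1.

G_0=14  [base 2] 2^(2 + 1) + 2^2 + 2  →[2↦3]→  3^(3 + 1) + 3^3 + 3 = 111  −1 ⇒ G_1=110
G_1=110  [base 3] 3^(3 + 1) + 3^3 + 2  →[3↦4]→  4^(4 + 1) + 4^4 + 2 = 1282  −1 ⇒ G_2=1281
G_2=1281  [base 4] 4^(4 + 1) + 4^4 + 1  →[4↦5]→  5^(5 + 1) + 5^5 + 1 = 18751  −1 ⇒ G_3=18750
G_3=18750  [base 5] 5^(5 + 1) + 5^5  →[5↦6]→  6^(6 + 1) + 6^6 = 326592  −1 ⇒ G_4=326591
G_4=326591  [base 6] 6^(6 + 1) + 5·6^5 + 5·6^4 + 5·6^3 + 5·6^2 + 5·6 + 5  →[6↦7]→  7^(7 + 1) + 5·7^5 + 5·7^4 + 5·7^3 + 5·7^2 + 5·7 + 5 = 5862841  −1 ⇒ G_5=5862840
G_5=5862840  [base 7] 7^(7 + 1) + 5·7^5 + 5·7^4 + 5·7^3 + 5·7^2 + 5·7 + 4  →[7↦8]→  8^(8 + 1) + 5·8^5 + 5·8^4 + 5·8^3 + 5·8^2 + 5·8 + 4 = 134404972  −1 ⇒ G_6=134404971
G_6=134404971  [base 8] 8^(8 + 1) + 5·8^5 + 5·8^4 + 5·8^3 + 5·8^2 + 5·8 + 3  →[8↦9]→  9^(9 + 1) + 5·9^5 + 5·9^4 + 5·9^3 + 5·9^2 + 5·9 + 3 = 3487116549  −1 ⇒ G_7=3487116548
G_7=3487116548  [base 9] 9^(9 + 1) + 5·9^5 + 5·9^4 + 5·9^3 + 5·9^2 + 5·9 + 2  →[9↦10]→  10^(10 + 1) + 5·10^5 + 5·10^4 + 5·10^3 + 5·10^2 + 5·10 + 2 = 100000555552  −1 ⇒ G_8=100000555551

9^(9 + 1) + 5·9^5 + 5·9^4 + 5·9^3 + 5·9^2 + 5·9 + 2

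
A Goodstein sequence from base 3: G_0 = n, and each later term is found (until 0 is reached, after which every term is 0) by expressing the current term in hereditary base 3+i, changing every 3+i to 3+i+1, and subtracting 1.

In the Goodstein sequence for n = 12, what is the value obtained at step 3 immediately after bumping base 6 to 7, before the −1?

50

(0) 12|_3 = 3^2 + 3 ↦ 4^2 + 4|_4 = 20 ⇒ 19
(1) 19|_4 = 4^2 + 3 ↦ 5^2 + 3|_5 = 28 ⇒ 27
(2) 27|_5 = 5^2 + 2 ↦ 6^2 + 2|_6 = 38 ⇒ 37
(3) 37|_6 = 6^2 + 1 ↦ 7^2 + 1|_7 = 50 ⇒ 49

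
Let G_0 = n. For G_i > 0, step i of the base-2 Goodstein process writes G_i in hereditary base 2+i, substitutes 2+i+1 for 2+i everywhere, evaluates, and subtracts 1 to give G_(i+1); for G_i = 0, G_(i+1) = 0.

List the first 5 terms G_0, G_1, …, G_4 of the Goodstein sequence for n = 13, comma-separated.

i=0: 13 = 2^(2 + 1) + 2^2 + 1 (b=2); 2→3: 3^(3 + 1) + 3^3 + 1 = 109; 109−1 = 108
i=1: 108 = 3^(3 + 1) + 3^3 (b=3); 3→4: 4^(4 + 1) + 4^4 = 1280; 1280−1 = 1279
i=2: 1279 = 4^(4 + 1) + 3·4^3 + 3·4^2 + 3·4 + 3 (b=4); 4→5: 5^(5 + 1) + 3·5^3 + 3·5^2 + 3·5 + 3 = 16093; 16093−1 = 16092
i=3: 16092 = 5^(5 + 1) + 3·5^3 + 3·5^2 + 3·5 + 2 (b=5); 5→6: 6^(6 + 1) + 3·6^3 + 3·6^2 + 3·6 + 2 = 280712; 280712−1 = 280711

13, 108, 1279, 16092, 280711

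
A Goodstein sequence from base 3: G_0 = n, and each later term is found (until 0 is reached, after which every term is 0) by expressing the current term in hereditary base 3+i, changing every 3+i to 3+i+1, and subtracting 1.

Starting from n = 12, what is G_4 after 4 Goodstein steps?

[0] 12 ≡ 3^2 + 3 (base 3). Lift 4: 20. −1: 19.
[1] 19 ≡ 4^2 + 3 (base 4). Lift 5: 28. −1: 27.
[2] 27 ≡ 5^2 + 2 (base 5). Lift 6: 38. −1: 37.
[3] 37 ≡ 6^2 + 1 (base 6). Lift 7: 50. −1: 49.

49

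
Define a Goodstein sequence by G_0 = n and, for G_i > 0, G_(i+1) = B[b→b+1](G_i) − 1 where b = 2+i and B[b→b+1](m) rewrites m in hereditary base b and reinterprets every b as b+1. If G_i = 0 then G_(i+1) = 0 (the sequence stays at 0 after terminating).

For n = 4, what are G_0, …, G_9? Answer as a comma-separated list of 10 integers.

4, 26, 41, 60, 83, 109, 139, 173, 211, 253

base 2: 4 = 2^2; at 3: 3^3 = 27; next = 26
base 3: 26 = 2·3^2 + 2·3 + 2; at 4: 2·4^2 + 2·4 + 2 = 42; next = 41
base 4: 41 = 2·4^2 + 2·4 + 1; at 5: 2·5^2 + 2·5 + 1 = 61; next = 60
base 5: 60 = 2·5^2 + 2·5; at 6: 2·6^2 + 2·6 = 84; next = 83
base 6: 83 = 2·6^2 + 6 + 5; at 7: 2·7^2 + 7 + 5 = 110; next = 109
base 7: 109 = 2·7^2 + 7 + 4; at 8: 2·8^2 + 8 + 4 = 140; next = 139
base 8: 139 = 2·8^2 + 8 + 3; at 9: 2·9^2 + 9 + 3 = 174; next = 173
base 9: 173 = 2·9^2 + 9 + 2; at 10: 2·10^2 + 10 + 2 = 212; next = 211
base 10: 211 = 2·10^2 + 10 + 1; at 11: 2·11^2 + 11 + 1 = 254; next = 253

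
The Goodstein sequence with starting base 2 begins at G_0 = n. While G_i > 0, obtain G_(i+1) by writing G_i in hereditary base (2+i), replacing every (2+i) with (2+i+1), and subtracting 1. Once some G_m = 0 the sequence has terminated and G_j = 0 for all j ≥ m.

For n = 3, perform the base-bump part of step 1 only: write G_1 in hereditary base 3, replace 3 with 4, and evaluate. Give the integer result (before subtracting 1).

3 —HB2→ 2 + 1 —bump→ 3 + 1 = 4 —(−1)→ 3
3 —HB3→ 3 —bump→ 4 = 4 —(−1)→ 3

4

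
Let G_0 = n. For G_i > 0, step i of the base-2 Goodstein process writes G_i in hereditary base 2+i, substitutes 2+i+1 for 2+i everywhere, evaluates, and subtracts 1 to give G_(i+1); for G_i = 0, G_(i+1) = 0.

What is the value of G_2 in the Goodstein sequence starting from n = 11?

i=0: 11 = 2^(2 + 1) + 2 + 1 (b=2); 2→3: 3^(3 + 1) + 3 + 1 = 85; 85−1 = 84
i=1: 84 = 3^(3 + 1) + 3 (b=3); 3→4: 4^(4 + 1) + 4 = 1028; 1028−1 = 1027
i=2: 1027 = 4^(4 + 1) + 3 (b=4); 4→5: 5^(5 + 1) + 3 = 15628; 15628−1 = 15627

1027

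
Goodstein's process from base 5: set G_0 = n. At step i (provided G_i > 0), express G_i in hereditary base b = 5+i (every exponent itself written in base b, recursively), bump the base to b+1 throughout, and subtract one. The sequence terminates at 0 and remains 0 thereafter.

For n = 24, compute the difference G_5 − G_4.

(0) 24|_5 = 4·5 + 4 ↦ 4·6 + 4|_6 = 28 ⇒ 27
(1) 27|_6 = 4·6 + 3 ↦ 4·7 + 3|_7 = 31 ⇒ 30
(2) 30|_7 = 4·7 + 2 ↦ 4·8 + 2|_8 = 34 ⇒ 33
(3) 33|_8 = 4·8 + 1 ↦ 4·9 + 1|_9 = 37 ⇒ 36
(4) 36|_9 = 4·9 ↦ 4·10|_10 = 40 ⇒ 39

3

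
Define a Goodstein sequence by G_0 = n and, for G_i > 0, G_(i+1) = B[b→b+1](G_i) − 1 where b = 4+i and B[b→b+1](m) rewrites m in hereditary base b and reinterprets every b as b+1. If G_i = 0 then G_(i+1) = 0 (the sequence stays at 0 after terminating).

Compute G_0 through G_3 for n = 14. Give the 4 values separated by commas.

G_0=14  [base 4] 3·4 + 2  →[4↦5]→  3·5 + 2 = 17  −1 ⇒ G_1=16
G_1=16  [base 5] 3·5 + 1  →[5↦6]→  3·6 + 1 = 19  −1 ⇒ G_2=18
G_2=18  [base 6] 3·6  →[6↦7]→  3·7 = 21  −1 ⇒ G_3=20

14, 16, 18, 20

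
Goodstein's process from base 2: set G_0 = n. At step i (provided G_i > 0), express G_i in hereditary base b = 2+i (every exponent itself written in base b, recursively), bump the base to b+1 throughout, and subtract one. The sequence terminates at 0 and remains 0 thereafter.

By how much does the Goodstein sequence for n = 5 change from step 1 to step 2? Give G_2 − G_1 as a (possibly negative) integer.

228

G_0 = 5. HB_2(5) = 2^2 + 1. Bump = 28. G_1 = 27.
G_1 = 27. HB_3(27) = 3^3. Bump = 256. G_2 = 255.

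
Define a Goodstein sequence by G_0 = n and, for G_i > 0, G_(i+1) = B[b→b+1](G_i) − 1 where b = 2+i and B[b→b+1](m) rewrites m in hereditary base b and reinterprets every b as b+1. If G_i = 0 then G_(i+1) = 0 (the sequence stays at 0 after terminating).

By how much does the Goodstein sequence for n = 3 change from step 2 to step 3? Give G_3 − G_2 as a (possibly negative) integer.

G_0=3  [base 2] 2 + 1  →[2↦3]→  3 + 1 = 4  −1 ⇒ G_1=3
G_1=3  [base 3] 3  →[3↦4]→  4 = 4  −1 ⇒ G_2=3
G_2=3  [base 4] 3  →[4↦5]→  3 = 3  −1 ⇒ G_3=2

-1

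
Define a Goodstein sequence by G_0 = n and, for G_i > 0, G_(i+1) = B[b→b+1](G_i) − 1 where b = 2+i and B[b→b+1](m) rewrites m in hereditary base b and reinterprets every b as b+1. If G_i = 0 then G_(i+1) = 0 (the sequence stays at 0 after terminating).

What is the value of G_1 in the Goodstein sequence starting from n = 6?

29

i=0: 6 = 2^2 + 2 (b=2); 2→3: 3^3 + 3 = 30; 30−1 = 29
i=1: 29 = 3^3 + 2 (b=3); 3→4: 4^4 + 2 = 258; 258−1 = 257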